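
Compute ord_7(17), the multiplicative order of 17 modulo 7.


We want ord_7(17), the smallest k >= 1 with 17^k = 1 mod 7.
n = 7 = 7, phi(7) = 6; the order divides phi(n).
Divisors of 6: 1, 2, 3, 6
Repeated squaring mod 7: 17^1 = 3, 17^2 = 2, 17^4 = 4
Test divisors in increasing order:
  k=1: 17^1 = 3 mod 7
  k=2: 17^2 = 2 mod 7
  k=3: 17^3 = 2 * 3 = 6 mod 7
  k=6: 17^6 = 4 * 2 = 1 mod 7  <- first divisor giving 1
Order = 6

6


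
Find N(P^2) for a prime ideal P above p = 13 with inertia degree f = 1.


N(P^a) = p^(a*f)
= 13^(2*1)
= 13^2
= 169

169


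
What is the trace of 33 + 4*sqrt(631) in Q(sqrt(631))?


Tr(a + b*sqrt(d)) = (a + b*sqrt(d)) + (a - b*sqrt(d)) = 2a
= 2 * (33)
= 66

66


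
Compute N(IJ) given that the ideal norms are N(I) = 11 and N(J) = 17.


N(IJ) = N(I) * N(J)
= 11 * 17
= 187

187


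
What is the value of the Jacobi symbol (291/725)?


Compute (291/725) via quadratic reciprocity:
  reciprocity: (291/725) -> +(725/291)
  reduce: (143/291)
  reciprocity: (143/291) -> -(291/143)
  reduce: (5/143)
  reciprocity: (5/143) -> +(143/5)
  reduce: (3/5)
  reciprocity: (3/5) -> +(5/3)
  reduce: (2/3)
  pull out 2: (2/3) = -1  (since 3 mod 8 = 3)
  (1/3) = 1
Product of signs = 1

1


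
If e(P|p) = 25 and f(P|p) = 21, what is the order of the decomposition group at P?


|D_P| = e * f
= 25 * 21
= 525

525


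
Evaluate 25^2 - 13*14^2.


x^2 - d*y^2
= 25^2 - 13*14^2
= 625 - 2548
= -1923

-1923


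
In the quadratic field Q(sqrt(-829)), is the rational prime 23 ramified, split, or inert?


K = Q(sqrt(-829)). Since d mod 4 = 3, disc(K) = -3316.
Check p | disc: -3316 mod 23 = 19.
p does not divide disc. Compute Legendre symbol (d/p):
22^((23-1)/2) mod 23 = -1
(d/p) = -1, so p is inert: (p) stays prime with e=1, f=2, g=1.
Therefore p is inert.

inert


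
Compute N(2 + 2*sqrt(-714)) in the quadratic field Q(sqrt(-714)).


N(a + b*sqrt(d)) = a^2 - d*b^2
= (2)^2 - (-714)*(2)^2
= 4 + 2856
= 2860

2860


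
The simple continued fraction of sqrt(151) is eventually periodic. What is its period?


Run the CF algorithm for sqrt(151).
a_0 = floor(sqrt(151)) = 12; set m_0=0, q_0=1.
Recurrence: m' = q*a - m,  q' = (d - m'^2)/q,  a' = floor((a_0 + m')/q').
  step 1: m=12, q=7, a=3
  step 2: m=9, q=10, a=2
  step 3: m=11, q=3, a=7
  step 4: m=10, q=17, a=1
  step 5: m=7, q=6, a=3
  step 6: m=11, q=5, a=4
  step 7: m=9, q=14, a=1
  step 8: m=5, q=9, a=1
  step 9: m=4, q=15, a=1
  step 10: m=11, q=2, a=11
  step 11: m=11, q=15, a=1
  step 12: m=4, q=9, a=1
  step 13: m=5, q=14, a=1
  step 14: m=9, q=5, a=4
  step 15: m=11, q=6, a=3
  step 16: m=7, q=17, a=1
  step 17: m=10, q=3, a=7
  step 18: m=11, q=10, a=2
  step 19: m=9, q=7, a=3
  step 20: m=12, q=1, a=24
a_20 = 2*a_0 = 24, so the period closes here.
sqrt(151) = [12; 3, 2, 7, 1, 3, 4, 1, 1, 1, 11, 1, 1, 1, 4, 3, 1, 7, 2, 3, 24]
Period length = 20

20


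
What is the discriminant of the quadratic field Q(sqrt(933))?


For K = Q(sqrt(d)) with d squarefree: disc(K) = d if d = 1 mod 4, and disc(K) = 4d if d = 2 or 3 mod 4.
Here d = 933, and d mod 4 = 1.
d = 1 mod 4 (O_K = Z[(1+sqrt(d))/2]), so disc(K) = d = 933

933


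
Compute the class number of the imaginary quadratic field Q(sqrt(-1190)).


K = Q(sqrt(-1190)). d mod 4 = 2, so D = disc(K) = 4d = -4760
h(K) equals the number of primitive reduced positive-definite forms (a, b, c) = a*x^2 + b*x*y + c*y^2 with b^2 - 4ac = D,
where reduced means |b| <= a <= c, with b >= 0 whenever |b| = a or a = c, and primitive means gcd(a, b, c) = 1.
Reduced forces 3a^2 <= |D| = 4760, so 1 <= a <= 39; b must have the parity of D, and c = (b^2 - D)/(4a) must be an integer >= a.
Enumerate a = 1..39, b in [-a, a]:
  a=1: (1, 0, 1190)  [1]
  a=2: (2, 0, 595)  [1]
  a=3: (3, -2, 397), (3, 2, 397)  [2]
  a=4: none
  a=5: (5, 0, 238)  [1]
  a=6: (6, -4, 199), (6, 4, 199)  [2]
  a=7: (7, 0, 170)  [1]
  a=8: none
  a=9: (9, -8, 134), (9, 8, 134)  [2]
  a=10: (10, 0, 119)  [1]
  a=11: (11, -6, 109), (11, 6, 109)  [2]
  a=12..13: none
  a=14: (14, 0, 85)  [1]
  a=15: (15, -10, 81), (15, 10, 81)  [2]
  a=16: none
  a=17: (17, 0, 70)  [1]
  a=18: (18, -8, 67), (18, 8, 67)  [2]
  a=19: (19, -16, 66), (19, 16, 66)  [2]
  a=20: none
  a=21: (21, -14, 59), (21, 14, 59)  [2]
  a=22: (22, -16, 57), (22, 16, 57)  [2]
  a=23: (23, -22, 57), (23, 22, 57)  [2]
  a=24..26: none
  a=27: (27, -10, 45), (27, 10, 45)  [2]
  a=28: none
  a=29: (29, -24, 46), (29, 24, 46)  [2]
  a=30: (30, -20, 43), (30, 20, 43)  [2]
  a=31: (31, -18, 41), (31, 18, 41)  [2]
  a=32: none
  a=33: (33, -28, 42), (33, -16, 38), (33, 16, 38), (33, 28, 42)  [4]
  a=34: (34, 0, 35)  [1]
  a=35..39: none
Total reduced forms: 1 + 1 + 2 + 1 + 2 + 1 + 2 + 1 + 2 + 1 + 2 + 1 + 2 + 2 + 2 + 2 + 2 + 2 + 2 + 2 + 2 + 4 + 1 = 40
h = 40

40


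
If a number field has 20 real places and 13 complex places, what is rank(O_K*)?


By Dirichlet's unit theorem:
rank = r1 + r2 - 1
= 20 + 13 - 1
= 32

32


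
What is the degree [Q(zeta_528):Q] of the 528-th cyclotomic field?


The degree equals Euler's totient phi(528).
528 = 2^4 * 3 * 11
phi(528) = 160

160


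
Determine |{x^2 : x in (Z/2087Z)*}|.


For prime p, the number of non-zero quadratic residues is (p-1)/2.
= (2087-1)/2
= 1043

1043


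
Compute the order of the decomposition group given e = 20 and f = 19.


|D_P| = e * f
= 20 * 19
= 380

380


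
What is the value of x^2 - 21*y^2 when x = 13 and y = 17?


x^2 - d*y^2
= 13^2 - 21*17^2
= 169 - 6069
= -5900

-5900


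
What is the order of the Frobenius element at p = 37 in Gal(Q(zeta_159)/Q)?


The Frobenius at p in Gal(Q(zeta_n)/Q) = (Z/nZ)* is the class of p, so its order is ord_159(37), the smallest k >= 1 with 37^k = 1 mod 159.
n = 159 = 3 * 53, phi(159) = 104; the order divides phi(n).
Divisors of 104: 1, 2, 4, 8, 13, 26, 52, 104
Repeated squaring mod 159: 37^1 = 37, 37^2 = 97, 37^4 = 28, 37^8 = 148, 37^16 = 121, 37^32 = 13, 37^64 = 10
Test divisors in increasing order:
  k=1: 37^1 = 37 mod 159
  k=2: 37^2 = 97 mod 159
  k=4: 37^4 = 28 mod 159
  k=8: 37^8 = 148 mod 159
  k=13: 37^13 = 148 * 28 * 37 = 52 mod 159
  k=26: 37^26 = 121 * 148 * 97 = 1 mod 159  <- first divisor giving 1
Order = 26

26


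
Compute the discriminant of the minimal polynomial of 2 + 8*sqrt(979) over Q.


The element 2 + 8*sqrt(979) has minimal polynomial:
x^2 - 4*x - 62652
Discriminant = (-4)^2 - 4*(-62652)
= 16 + 250608
= 250624

250624


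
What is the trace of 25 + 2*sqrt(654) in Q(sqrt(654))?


Tr(a + b*sqrt(d)) = (a + b*sqrt(d)) + (a - b*sqrt(d)) = 2a
= 2 * (25)
= 50

50


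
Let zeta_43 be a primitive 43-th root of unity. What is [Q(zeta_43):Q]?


The degree equals Euler's totient phi(43).
43 = 43
phi(43) = 42

42


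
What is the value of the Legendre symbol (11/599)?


p = 599 is prime, so compute (11/599) with the reciprocity algorithm (Jacobi-symbol steps: pull out 2s via (2/n), flip via reciprocity, reduce):
  reciprocity: (11/599) -> -(599/11)
  reduce: (5/11)
  reciprocity: (5/11) -> +(11/5)
  reduce: (1/5)
  (1/5) = 1
Product of signs = -1
(11/599) = -1

-1


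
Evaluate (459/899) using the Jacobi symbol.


Compute (459/899) via quadratic reciprocity:
  reciprocity: (459/899) -> -(899/459)
  reduce: (440/459)
  pull out 2: (2/459) = -1  (since 459 mod 8 = 3)
  pull out 2: (2/459) = -1  (since 459 mod 8 = 3)
  pull out 2: (2/459) = -1  (since 459 mod 8 = 3)
  reciprocity: (55/459) -> -(459/55)
  reduce: (19/55)
  reciprocity: (19/55) -> -(55/19)
  reduce: (17/19)
  reciprocity: (17/19) -> +(19/17)
  reduce: (2/17)
  pull out 2: (2/17) = +1  (since 17 mod 8 = 1)
  (1/17) = 1
Product of signs = 1

1


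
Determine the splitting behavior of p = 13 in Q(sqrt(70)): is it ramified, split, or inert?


K = Q(sqrt(70)). Since d mod 4 = 2, disc(K) = 280.
Check p | disc: 280 mod 13 = 7.
p does not divide disc. Compute Legendre symbol (d/p):
5^((13-1)/2) mod 13 = -1
(d/p) = -1, so p is inert: (p) stays prime with e=1, f=2, g=1.
Therefore p is inert.

inert


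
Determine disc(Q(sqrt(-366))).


For K = Q(sqrt(d)) with d squarefree: disc(K) = d if d = 1 mod 4, and disc(K) = 4d if d = 2 or 3 mod 4.
Here d = -366, and d mod 4 = 2.
d = 2 mod 4, not 1 (O_K = Z[sqrt(d)]), so disc(K) = 4d = 4 * (-366) = -1464

-1464


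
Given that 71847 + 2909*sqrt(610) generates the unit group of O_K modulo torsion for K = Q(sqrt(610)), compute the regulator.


epsilon = 71847 + 2909*sqrt(610)
= 143694.0000
R = ln(143694.0000)
= 11.8754

11.8754


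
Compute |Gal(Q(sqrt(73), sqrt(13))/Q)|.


The 2 square roots of distinct primes are multiplicatively independent over Q,
so [K:Q] = 2^2 and Gal(K/Q) is isomorphic to (Z/2Z)^2.
|Gal| = 2^2 = 4

4


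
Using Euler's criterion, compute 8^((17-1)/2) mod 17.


p = 17 is prime and the exponent is (p-1)/2 = 8, so by Euler's criterion 8^8 = (8/17) = +1 or -1 mod 17.
Compute by square-and-multiply:
  8 = 8 (binary 1000)
  Repeated squaring mod 17: 8^1 = 8, 8^2 = 13, 8^4 = 16, 8^8 = 1
  8^8 = 1 mod 17
Result 1: 8 is a quadratic residue mod 17.
8^8 mod 17 = 1

1


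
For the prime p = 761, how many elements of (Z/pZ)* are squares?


For prime p, the number of non-zero quadratic residues is (p-1)/2.
= (761-1)/2
= 380

380


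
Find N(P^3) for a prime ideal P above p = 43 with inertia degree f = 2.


N(P^a) = p^(a*f)
= 43^(3*2)
= 43^6
= 6321363049

6321363049


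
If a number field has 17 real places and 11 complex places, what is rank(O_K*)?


By Dirichlet's unit theorem:
rank = r1 + r2 - 1
= 17 + 11 - 1
= 27

27


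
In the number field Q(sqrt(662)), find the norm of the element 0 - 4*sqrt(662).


N(a + b*sqrt(d)) = a^2 - d*b^2
= (0)^2 - (662)*(-4)^2
= 0 - 10592
= -10592

-10592


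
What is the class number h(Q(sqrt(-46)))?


K = Q(sqrt(-46)). d mod 4 = 2, so D = disc(K) = 4d = -184
h(K) equals the number of primitive reduced positive-definite forms (a, b, c) = a*x^2 + b*x*y + c*y^2 with b^2 - 4ac = D,
where reduced means |b| <= a <= c, with b >= 0 whenever |b| = a or a = c, and primitive means gcd(a, b, c) = 1.
Reduced forces 3a^2 <= |D| = 184, so 1 <= a <= 7; b must have the parity of D, and c = (b^2 - D)/(4a) must be an integer >= a.
Enumerate a = 1..7, b in [-a, a]:
  a=1: (1, 0, 46)  [1]
  a=2: (2, 0, 23)  [1]
  a=3..4: none
  a=5: (5, -4, 10), (5, 4, 10)  [2]
  a=6..7: none
Total reduced forms: 1 + 1 + 2 = 4
h = 4

4


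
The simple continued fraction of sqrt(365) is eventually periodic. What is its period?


Run the CF algorithm for sqrt(365).
a_0 = floor(sqrt(365)) = 19; set m_0=0, q_0=1.
Recurrence: m' = q*a - m,  q' = (d - m'^2)/q,  a' = floor((a_0 + m')/q').
  step 1: m=19, q=4, a=9
  step 2: m=17, q=19, a=1
  step 3: m=2, q=19, a=1
  step 4: m=17, q=4, a=9
  step 5: m=19, q=1, a=38
a_5 = 2*a_0 = 38, so the period closes here.
sqrt(365) = [19; 9, 1, 1, 9, 38]
Period length = 5

5


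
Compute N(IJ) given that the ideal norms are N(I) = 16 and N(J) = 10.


N(IJ) = N(I) * N(J)
= 16 * 10
= 160

160


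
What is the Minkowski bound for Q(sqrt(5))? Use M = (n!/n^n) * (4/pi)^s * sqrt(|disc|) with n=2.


d = 5, d mod 4 = 1, so disc(K) = d = 5; |disc(K)| = 5
Real quadratic field, so n = 2, s = r2 = 0, r1 = 2
M = (n!/n^n) * (4/pi)^s * sqrt(|disc(K)|) = (2!/2^2) * (4/pi)^0 * sqrt(5)
= 0.5 * 1.000000 * 2.236068
= 1.1180

1.1180


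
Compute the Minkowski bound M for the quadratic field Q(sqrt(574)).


d = 574, d mod 4 = 2, so disc(K) = 4d = 2296; |disc(K)| = 2296
Real quadratic field, so n = 2, s = r2 = 0, r1 = 2
M = (n!/n^n) * (4/pi)^s * sqrt(|disc(K)|) = (2!/2^2) * (4/pi)^0 * sqrt(2296)
= 0.5 * 1.000000 * 47.916594
= 23.9583

23.9583


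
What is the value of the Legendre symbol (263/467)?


p = 467 is prime, so compute (263/467) with the reciprocity algorithm (Jacobi-symbol steps: pull out 2s via (2/n), flip via reciprocity, reduce):
  reciprocity: (263/467) -> -(467/263)
  reduce: (204/263)
  pull out 2: (2/263) = +1  (since 263 mod 8 = 7)
  pull out 2: (2/263) = +1  (since 263 mod 8 = 7)
  reciprocity: (51/263) -> -(263/51)
  reduce: (8/51)
  pull out 2: (2/51) = -1  (since 51 mod 8 = 3)
  pull out 2: (2/51) = -1  (since 51 mod 8 = 3)
  pull out 2: (2/51) = -1  (since 51 mod 8 = 3)
  (1/51) = 1
Product of signs = -1
(263/467) = -1

-1


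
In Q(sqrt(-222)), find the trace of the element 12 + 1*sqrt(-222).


Tr(a + b*sqrt(d)) = (a + b*sqrt(d)) + (a - b*sqrt(d)) = 2a
= 2 * (12)
= 24

24


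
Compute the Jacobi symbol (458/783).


Compute (458/783) via quadratic reciprocity:
  pull out 2: (2/783) = +1  (since 783 mod 8 = 7)
  reciprocity: (229/783) -> +(783/229)
  reduce: (96/229)
  pull out 2: (2/229) = -1  (since 229 mod 8 = 5)
  pull out 2: (2/229) = -1  (since 229 mod 8 = 5)
  pull out 2: (2/229) = -1  (since 229 mod 8 = 5)
  pull out 2: (2/229) = -1  (since 229 mod 8 = 5)
  pull out 2: (2/229) = -1  (since 229 mod 8 = 5)
  reciprocity: (3/229) -> +(229/3)
  reduce: (1/3)
  (1/3) = 1
Product of signs = -1

-1


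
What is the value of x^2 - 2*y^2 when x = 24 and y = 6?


x^2 - d*y^2
= 24^2 - 2*6^2
= 576 - 72
= 504

504


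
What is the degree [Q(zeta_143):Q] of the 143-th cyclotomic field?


The degree equals Euler's totient phi(143).
143 = 11 * 13
phi(143) = 120

120


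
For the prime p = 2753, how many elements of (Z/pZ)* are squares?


For prime p, the number of non-zero quadratic residues is (p-1)/2.
= (2753-1)/2
= 1376

1376


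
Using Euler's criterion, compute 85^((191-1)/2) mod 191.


p = 191 is prime and the exponent is (p-1)/2 = 95, so by Euler's criterion 85^95 = (85/191) = +1 or -1 mod 191.
Compute by square-and-multiply:
  95 = 64 + 16 + 8 + 4 + 2 + 1 (binary 1011111)
  Repeated squaring mod 191: 85^1 = 85, 85^2 = 158, 85^4 = 134, 85^8 = 2, 85^16 = 4, 85^32 = 16, 85^64 = 65
  85^95 = 85^64 * 85^16 * 85^8 * 85^4 * 85^2 * 85^1 = 65 * 4 * 2 * 134 * 158 * 85 mod 191
    65 * 4 = 260 = 69 mod 191
    69 * 2 = 138 = 138 mod 191
    138 * 134 = 18492 = 156 mod 191
    156 * 158 = 24648 = 9 mod 191
    9 * 85 = 765 = 1 mod 191
  85^95 = 1 mod 191
Result 1: 85 is a quadratic residue mod 191.
85^95 mod 191 = 1

1


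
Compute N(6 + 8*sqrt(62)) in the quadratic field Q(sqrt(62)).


N(a + b*sqrt(d)) = a^2 - d*b^2
= (6)^2 - (62)*(8)^2
= 36 - 3968
= -3932

-3932


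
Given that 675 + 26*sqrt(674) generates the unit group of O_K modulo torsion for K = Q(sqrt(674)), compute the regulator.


epsilon = 675 + 26*sqrt(674)
= 1349.9993
R = ln(1349.9993)
= 7.2079

7.2079


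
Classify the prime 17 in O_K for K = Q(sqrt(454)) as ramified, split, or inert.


K = Q(sqrt(454)). Since d mod 4 = 2, disc(K) = 1816.
Check p | disc: 1816 mod 17 = 14.
p does not divide disc. Compute Legendre symbol (d/p):
12^((17-1)/2) mod 17 = -1
(d/p) = -1, so p is inert: (p) stays prime with e=1, f=2, g=1.
Therefore p is inert.

inert


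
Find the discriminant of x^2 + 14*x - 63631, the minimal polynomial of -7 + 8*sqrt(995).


The element -7 + 8*sqrt(995) has minimal polynomial:
x^2 + 14*x - 63631
Discriminant = (14)^2 - 4*(-63631)
= 196 + 254524
= 254720

254720


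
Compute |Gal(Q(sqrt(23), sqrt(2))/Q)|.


The 2 square roots of distinct primes are multiplicatively independent over Q,
so [K:Q] = 2^2 and Gal(K/Q) is isomorphic to (Z/2Z)^2.
|Gal| = 2^2 = 4

4


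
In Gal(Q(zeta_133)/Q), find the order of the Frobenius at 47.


The Frobenius at p in Gal(Q(zeta_n)/Q) = (Z/nZ)* is the class of p, so its order is ord_133(47), the smallest k >= 1 with 47^k = 1 mod 133.
n = 133 = 7 * 19, phi(133) = 108; the order divides phi(n).
Divisors of 108: 1, 2, 3, 4, 6, 9, 12, 18, 27, 36, 54, 108
Repeated squaring mod 133: 47^1 = 47, 47^2 = 81, 47^4 = 44, 47^8 = 74, 47^16 = 23, 47^32 = 130, 47^64 = 9
Test divisors in increasing order:
  k=1: 47^1 = 47 mod 133
  k=2: 47^2 = 81 mod 133
  k=3: 47^3 = 81 * 47 = 83 mod 133
  k=4: 47^4 = 44 mod 133
  k=6: 47^6 = 44 * 81 = 106 mod 133
  k=9: 47^9 = 74 * 47 = 20 mod 133
  k=12: 47^12 = 74 * 44 = 64 mod 133
  k=18: 47^18 = 23 * 81 = 1 mod 133  <- first divisor giving 1
Order = 18

18


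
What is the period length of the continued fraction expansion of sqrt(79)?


Run the CF algorithm for sqrt(79).
a_0 = floor(sqrt(79)) = 8; set m_0=0, q_0=1.
Recurrence: m' = q*a - m,  q' = (d - m'^2)/q,  a' = floor((a_0 + m')/q').
  step 1: m=8, q=15, a=1
  step 2: m=7, q=2, a=7
  step 3: m=7, q=15, a=1
  step 4: m=8, q=1, a=16
a_4 = 2*a_0 = 16, so the period closes here.
sqrt(79) = [8; 1, 7, 1, 16]
Period length = 4

4


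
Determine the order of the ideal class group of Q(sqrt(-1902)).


K = Q(sqrt(-1902)). d mod 4 = 2, so D = disc(K) = 4d = -7608
h(K) equals the number of primitive reduced positive-definite forms (a, b, c) = a*x^2 + b*x*y + c*y^2 with b^2 - 4ac = D,
where reduced means |b| <= a <= c, with b >= 0 whenever |b| = a or a = c, and primitive means gcd(a, b, c) = 1.
Reduced forces 3a^2 <= |D| = 7608, so 1 <= a <= 50; b must have the parity of D, and c = (b^2 - D)/(4a) must be an integer >= a.
Enumerate a = 1..50, b in [-a, a]:
  a=1: (1, 0, 1902)  [1]
  a=2: (2, 0, 951)  [1]
  a=3: (3, 0, 634)  [1]
  a=4..5: none
  a=6: (6, 0, 317)  [1]
  a=7: (7, -6, 273), (7, 6, 273)  [2]
  a=8..10: none
  a=11: (11, -2, 173), (11, 2, 173)  [2]
  a=12: none
  a=13: (13, -6, 147), (13, 6, 147)  [2]
  a=14: (14, -8, 137), (14, 8, 137)  [2]
  a=15..16: none
  a=17: (17, -12, 114), (17, 12, 114)  [2]
  a=18: none
  a=19: (19, -12, 102), (19, 12, 102)  [2]
  a=20: none
  a=21: (21, -6, 91), (21, 6, 91)  [2]
  a=22: (22, -20, 91), (22, 20, 91)  [2]
  a=23..25: none
  a=26: (26, -20, 77), (26, 20, 77)  [2]
  a=27..30: none
  a=31: (31, -24, 66), (31, 24, 66)  [2]
  a=32: none
  a=33: (33, -24, 62), (33, 24, 62)  [2]
  a=34: (34, -12, 57), (34, 12, 57)  [2]
  a=35..37: none
  a=38: (38, -12, 51), (38, 12, 51)  [2]
  a=39: (39, -6, 49), (39, 6, 49)  [2]
  a=40: none
  a=41: (41, -10, 47), (41, 10, 47)  [2]
  a=42: (42, -36, 53), (42, 36, 53)  [2]
  a=43..50: none
Total reduced forms: 1 + 1 + 1 + 1 + 2 + 2 + 2 + 2 + 2 + 2 + 2 + 2 + 2 + 2 + 2 + 2 + 2 + 2 + 2 + 2 = 36
h = 36

36


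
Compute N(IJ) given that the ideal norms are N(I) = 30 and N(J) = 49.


N(IJ) = N(I) * N(J)
= 30 * 49
= 1470

1470


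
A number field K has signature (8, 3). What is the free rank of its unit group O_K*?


By Dirichlet's unit theorem:
rank = r1 + r2 - 1
= 8 + 3 - 1
= 10

10


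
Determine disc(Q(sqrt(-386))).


For K = Q(sqrt(d)) with d squarefree: disc(K) = d if d = 1 mod 4, and disc(K) = 4d if d = 2 or 3 mod 4.
Here d = -386, and d mod 4 = 2.
d = 2 mod 4, not 1 (O_K = Z[sqrt(d)]), so disc(K) = 4d = 4 * (-386) = -1544

-1544


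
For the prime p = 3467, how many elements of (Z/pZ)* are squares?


For prime p, the number of non-zero quadratic residues is (p-1)/2.
= (3467-1)/2
= 1733

1733


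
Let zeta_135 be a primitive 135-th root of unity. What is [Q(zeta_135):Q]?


The degree equals Euler's totient phi(135).
135 = 3^3 * 5
phi(135) = 72

72


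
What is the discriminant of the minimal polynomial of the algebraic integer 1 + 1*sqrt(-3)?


The element 1 + 1*sqrt(-3) has minimal polynomial:
x^2 - 2*x + 4
Discriminant = (-2)^2 - 4*(4)
= 4 - 16
= -12

-12


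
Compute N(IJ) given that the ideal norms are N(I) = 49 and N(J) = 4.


N(IJ) = N(I) * N(J)
= 49 * 4
= 196

196


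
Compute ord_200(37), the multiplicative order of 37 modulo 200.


We want ord_200(37), the smallest k >= 1 with 37^k = 1 mod 200.
n = 200 = 2^3 * 5^2, phi(200) = 80; the order divides phi(n).
Divisors of 80: 1, 2, 4, 5, 8, 10, 16, 20, 40, 80
Repeated squaring mod 200: 37^1 = 37, 37^2 = 169, 37^4 = 161, 37^8 = 121, 37^16 = 41, 37^32 = 81, 37^64 = 161
Test divisors in increasing order:
  k=1: 37^1 = 37 mod 200
  k=2: 37^2 = 169 mod 200
  k=4: 37^4 = 161 mod 200
  k=5: 37^5 = 161 * 37 = 157 mod 200
  k=8: 37^8 = 121 mod 200
  k=10: 37^10 = 121 * 169 = 49 mod 200
  k=16: 37^16 = 41 mod 200
  k=20: 37^20 = 41 * 161 = 1 mod 200  <- first divisor giving 1
Order = 20

20


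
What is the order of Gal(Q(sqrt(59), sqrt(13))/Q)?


The 2 square roots of distinct primes are multiplicatively independent over Q,
so [K:Q] = 2^2 and Gal(K/Q) is isomorphic to (Z/2Z)^2.
|Gal| = 2^2 = 4

4


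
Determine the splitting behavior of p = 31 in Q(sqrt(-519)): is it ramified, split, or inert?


K = Q(sqrt(-519)). Since d mod 4 = 1, disc(K) = -519.
Check p | disc: -519 mod 31 = 8.
p does not divide disc. Compute Legendre symbol (d/p):
8^((31-1)/2) mod 31 = 1
(d/p) = 1, so p splits: (p) = P*P' with e=1, f=1, g=2.
Therefore p is split.

split


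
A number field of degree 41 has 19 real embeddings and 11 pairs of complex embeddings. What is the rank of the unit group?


By Dirichlet's unit theorem:
rank = r1 + r2 - 1
= 19 + 11 - 1
= 29

29


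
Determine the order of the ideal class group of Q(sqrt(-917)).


K = Q(sqrt(-917)). d mod 4 = 3, so D = disc(K) = 4d = -3668
h(K) equals the number of primitive reduced positive-definite forms (a, b, c) = a*x^2 + b*x*y + c*y^2 with b^2 - 4ac = D,
where reduced means |b| <= a <= c, with b >= 0 whenever |b| = a or a = c, and primitive means gcd(a, b, c) = 1.
Reduced forces 3a^2 <= |D| = 3668, so 1 <= a <= 34; b must have the parity of D, and c = (b^2 - D)/(4a) must be an integer >= a.
Enumerate a = 1..34, b in [-a, a]:
  a=1: (1, 0, 917)  [1]
  a=2: (2, 2, 459)  [1]
  a=3: (3, -2, 306), (3, 2, 306)  [2]
  a=4..5: none
  a=6: (6, -2, 153), (6, 2, 153)  [2]
  a=7: (7, 0, 131)  [1]
  a=8: none
  a=9: (9, -2, 102), (9, 2, 102)  [2]
  a=10..13: none
  a=14: (14, 14, 69)  [1]
  a=15..16: none
  a=17: (17, -2, 54), (17, 2, 54)  [2]
  a=18: (18, -2, 51), (18, 2, 51)  [2]
  a=19..20: none
  a=21: (21, -14, 46), (21, 14, 46)  [2]
  a=22: none
  a=23: (23, -14, 42), (23, 14, 42)  [2]
  a=24..26: none
  a=27: (27, -2, 34), (27, 2, 34)  [2]
  a=28..34: none
Total reduced forms: 1 + 1 + 2 + 2 + 1 + 2 + 1 + 2 + 2 + 2 + 2 + 2 = 20
h = 20

20


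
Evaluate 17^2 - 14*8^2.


x^2 - d*y^2
= 17^2 - 14*8^2
= 289 - 896
= -607

-607


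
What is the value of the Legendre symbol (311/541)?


p = 541 is prime, so compute (311/541) with the reciprocity algorithm (Jacobi-symbol steps: pull out 2s via (2/n), flip via reciprocity, reduce):
  reciprocity: (311/541) -> +(541/311)
  reduce: (230/311)
  pull out 2: (2/311) = +1  (since 311 mod 8 = 7)
  reciprocity: (115/311) -> -(311/115)
  reduce: (81/115)
  reciprocity: (81/115) -> +(115/81)
  reduce: (34/81)
  pull out 2: (2/81) = +1  (since 81 mod 8 = 1)
  reciprocity: (17/81) -> +(81/17)
  reduce: (13/17)
  reciprocity: (13/17) -> +(17/13)
  reduce: (4/13)
  pull out 2: (2/13) = -1  (since 13 mod 8 = 5)
  pull out 2: (2/13) = -1  (since 13 mod 8 = 5)
  (1/13) = 1
Product of signs = -1
(311/541) = -1

-1


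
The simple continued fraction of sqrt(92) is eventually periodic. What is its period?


Run the CF algorithm for sqrt(92).
a_0 = floor(sqrt(92)) = 9; set m_0=0, q_0=1.
Recurrence: m' = q*a - m,  q' = (d - m'^2)/q,  a' = floor((a_0 + m')/q').
  step 1: m=9, q=11, a=1
  step 2: m=2, q=8, a=1
  step 3: m=6, q=7, a=2
  step 4: m=8, q=4, a=4
  step 5: m=8, q=7, a=2
  step 6: m=6, q=8, a=1
  step 7: m=2, q=11, a=1
  step 8: m=9, q=1, a=18
a_8 = 2*a_0 = 18, so the period closes here.
sqrt(92) = [9; 1, 1, 2, 4, 2, 1, 1, 18]
Period length = 8

8


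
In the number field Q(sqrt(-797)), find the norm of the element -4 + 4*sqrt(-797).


N(a + b*sqrt(d)) = a^2 - d*b^2
= (-4)^2 - (-797)*(4)^2
= 16 + 12752
= 12768

12768


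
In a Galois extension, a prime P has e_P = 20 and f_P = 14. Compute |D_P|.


|D_P| = e * f
= 20 * 14
= 280

280


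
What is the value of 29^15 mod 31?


p = 31 is prime and the exponent is (p-1)/2 = 15, so by Euler's criterion 29^15 = (29/31) = +1 or -1 mod 31.
Compute by square-and-multiply:
  15 = 8 + 4 + 2 + 1 (binary 1111)
  Repeated squaring mod 31: 29^1 = 29, 29^2 = 4, 29^4 = 16, 29^8 = 8
  29^15 = 29^8 * 29^4 * 29^2 * 29^1 = 8 * 16 * 4 * 29 mod 31
    8 * 16 = 128 = 4 mod 31
    4 * 4 = 16 = 16 mod 31
    16 * 29 = 464 = 30 mod 31
  29^15 = 30 mod 31
Result 30 = p - 1 = -1 mod 31: 29 is a quadratic non-residue mod 31. As a residue in [0, p-1] the value is 30.
29^15 mod 31 = 30

30


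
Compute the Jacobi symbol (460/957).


Compute (460/957) via quadratic reciprocity:
  pull out 2: (2/957) = -1  (since 957 mod 8 = 5)
  pull out 2: (2/957) = -1  (since 957 mod 8 = 5)
  reciprocity: (115/957) -> +(957/115)
  reduce: (37/115)
  reciprocity: (37/115) -> +(115/37)
  reduce: (4/37)
  pull out 2: (2/37) = -1  (since 37 mod 8 = 5)
  pull out 2: (2/37) = -1  (since 37 mod 8 = 5)
  (1/37) = 1
Product of signs = 1

1


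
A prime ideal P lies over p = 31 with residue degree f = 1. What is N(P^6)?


N(P^a) = p^(a*f)
= 31^(6*1)
= 31^6
= 887503681

887503681


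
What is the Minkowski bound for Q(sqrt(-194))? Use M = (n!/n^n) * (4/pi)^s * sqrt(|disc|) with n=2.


d = -194, d mod 4 = 2, so disc(K) = 4d = -776; |disc(K)| = 776
Imaginary quadratic field, so n = 2, s = r2 = 1, r1 = 0
M = (n!/n^n) * (4/pi)^s * sqrt(|disc(K)|) = (2!/2^2) * (4/pi)^1 * sqrt(776)
= 0.5 * 1.273240 * 27.856777
= 17.7342

17.7342


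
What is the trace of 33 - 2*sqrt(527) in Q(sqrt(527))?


Tr(a + b*sqrt(d)) = (a + b*sqrt(d)) + (a - b*sqrt(d)) = 2a
= 2 * (33)
= 66

66


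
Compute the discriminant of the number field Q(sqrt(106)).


For K = Q(sqrt(d)) with d squarefree: disc(K) = d if d = 1 mod 4, and disc(K) = 4d if d = 2 or 3 mod 4.
Here d = 106, and d mod 4 = 2.
d = 2 mod 4, not 1 (O_K = Z[sqrt(d)]), so disc(K) = 4d = 4 * (106) = 424

424


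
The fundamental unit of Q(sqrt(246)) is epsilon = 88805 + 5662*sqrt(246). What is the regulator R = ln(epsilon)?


epsilon = 88805 + 5662*sqrt(246)
= 177610.0000
R = ln(177610.0000)
= 12.0873

12.0873


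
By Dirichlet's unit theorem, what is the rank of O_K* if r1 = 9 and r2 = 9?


By Dirichlet's unit theorem:
rank = r1 + r2 - 1
= 9 + 9 - 1
= 17

17


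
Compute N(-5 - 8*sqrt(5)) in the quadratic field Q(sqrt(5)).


N(a + b*sqrt(d)) = a^2 - d*b^2
= (-5)^2 - (5)*(-8)^2
= 25 - 320
= -295

-295


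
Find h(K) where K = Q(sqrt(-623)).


K = Q(sqrt(-623)). d mod 4 = 1, so D = disc(K) = d = -623
h(K) equals the number of primitive reduced positive-definite forms (a, b, c) = a*x^2 + b*x*y + c*y^2 with b^2 - 4ac = D,
where reduced means |b| <= a <= c, with b >= 0 whenever |b| = a or a = c, and primitive means gcd(a, b, c) = 1.
Reduced forces 3a^2 <= |D| = 623, so 1 <= a <= 14; b must have the parity of D, and c = (b^2 - D)/(4a) must be an integer >= a.
Enumerate a = 1..14, b in [-a, a]:
  a=1: (1, 1, 156)  [1]
  a=2: (2, -1, 78), (2, 1, 78)  [2]
  a=3: (3, -1, 52), (3, 1, 52)  [2]
  a=4: (4, -1, 39), (4, 1, 39)  [2]
  a=5: none
  a=6: (6, -5, 27), (6, -1, 26), (6, 1, 26), (6, 5, 27)  [4]
  a=7: (7, 7, 24)  [1]
  a=8: (8, -7, 21), (8, 7, 21)  [2]
  a=9: (9, -5, 18), (9, 5, 18)  [2]
  a=10: none
  a=11: (11, -9, 16), (11, 9, 16)  [2]
  a=12: (12, -7, 14), (12, -1, 13), (12, 1, 13), (12, 7, 14)  [4]
  a=13..14: none
Total reduced forms: 1 + 2 + 2 + 2 + 4 + 1 + 2 + 2 + 2 + 4 = 22
h = 22

22


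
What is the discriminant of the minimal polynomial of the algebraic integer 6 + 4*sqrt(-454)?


The element 6 + 4*sqrt(-454) has minimal polynomial:
x^2 - 12*x + 7300
Discriminant = (-12)^2 - 4*(7300)
= 144 - 29200
= -29056

-29056


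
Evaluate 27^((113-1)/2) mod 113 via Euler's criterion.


p = 113 is prime and the exponent is (p-1)/2 = 56, so by Euler's criterion 27^56 = (27/113) = +1 or -1 mod 113.
Compute by square-and-multiply:
  56 = 32 + 16 + 8 (binary 111000)
  Repeated squaring mod 113: 27^1 = 27, 27^2 = 51, 27^4 = 2, 27^8 = 4, 27^16 = 16, 27^32 = 30
  27^56 = 27^32 * 27^16 * 27^8 = 30 * 16 * 4 mod 113
    30 * 16 = 480 = 28 mod 113
    28 * 4 = 112 = 112 mod 113
  27^56 = 112 mod 113
Result 112 = p - 1 = -1 mod 113: 27 is a quadratic non-residue mod 113. As a residue in [0, p-1] the value is 112.
27^56 mod 113 = 112

112


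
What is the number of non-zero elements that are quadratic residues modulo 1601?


For prime p, the number of non-zero quadratic residues is (p-1)/2.
= (1601-1)/2
= 800

800


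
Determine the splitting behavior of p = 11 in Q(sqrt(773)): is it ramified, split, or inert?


K = Q(sqrt(773)). Since d mod 4 = 1, disc(K) = 773.
Check p | disc: 773 mod 11 = 3.
p does not divide disc. Compute Legendre symbol (d/p):
3^((11-1)/2) mod 11 = 1
(d/p) = 1, so p splits: (p) = P*P' with e=1, f=1, g=2.
Therefore p is split.

split


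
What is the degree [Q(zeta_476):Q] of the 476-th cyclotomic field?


The degree equals Euler's totient phi(476).
476 = 2^2 * 7 * 17
phi(476) = 192

192


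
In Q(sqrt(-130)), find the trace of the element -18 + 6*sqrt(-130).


Tr(a + b*sqrt(d)) = (a + b*sqrt(d)) + (a - b*sqrt(d)) = 2a
= 2 * (-18)
= -36

-36


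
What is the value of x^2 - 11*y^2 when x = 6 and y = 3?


x^2 - d*y^2
= 6^2 - 11*3^2
= 36 - 99
= -63

-63


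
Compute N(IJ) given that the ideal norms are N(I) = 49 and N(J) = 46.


N(IJ) = N(I) * N(J)
= 49 * 46
= 2254

2254


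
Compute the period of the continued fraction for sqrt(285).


Run the CF algorithm for sqrt(285).
a_0 = floor(sqrt(285)) = 16; set m_0=0, q_0=1.
Recurrence: m' = q*a - m,  q' = (d - m'^2)/q,  a' = floor((a_0 + m')/q').
  step 1: m=16, q=29, a=1
  step 2: m=13, q=4, a=7
  step 3: m=15, q=15, a=2
  step 4: m=15, q=4, a=7
  step 5: m=13, q=29, a=1
  step 6: m=16, q=1, a=32
a_6 = 2*a_0 = 32, so the period closes here.
sqrt(285) = [16; 1, 7, 2, 7, 1, 32]
Period length = 6

6


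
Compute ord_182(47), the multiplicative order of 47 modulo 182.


We want ord_182(47), the smallest k >= 1 with 47^k = 1 mod 182.
n = 182 = 2 * 7 * 13, phi(182) = 72; the order divides phi(n).
Divisors of 72: 1, 2, 3, 4, 6, 8, 9, 12, 18, 24, 36, 72
Repeated squaring mod 182: 47^1 = 47, 47^2 = 25, 47^4 = 79, 47^8 = 53, 47^16 = 79, 47^32 = 53, 47^64 = 79
Test divisors in increasing order:
  k=1: 47^1 = 47 mod 182
  k=2: 47^2 = 25 mod 182
  k=3: 47^3 = 25 * 47 = 83 mod 182
  k=4: 47^4 = 79 mod 182
  k=6: 47^6 = 79 * 25 = 155 mod 182
  k=8: 47^8 = 53 mod 182
  k=9: 47^9 = 53 * 47 = 125 mod 182
  k=12: 47^12 = 53 * 79 = 1 mod 182  <- first divisor giving 1
Order = 12

12


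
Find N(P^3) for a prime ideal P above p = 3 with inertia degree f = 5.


N(P^a) = p^(a*f)
= 3^(3*5)
= 3^15
= 14348907

14348907


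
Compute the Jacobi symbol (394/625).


Compute (394/625) via quadratic reciprocity:
  pull out 2: (2/625) = +1  (since 625 mod 8 = 1)
  reciprocity: (197/625) -> +(625/197)
  reduce: (34/197)
  pull out 2: (2/197) = -1  (since 197 mod 8 = 5)
  reciprocity: (17/197) -> +(197/17)
  reduce: (10/17)
  pull out 2: (2/17) = +1  (since 17 mod 8 = 1)
  reciprocity: (5/17) -> +(17/5)
  reduce: (2/5)
  pull out 2: (2/5) = -1  (since 5 mod 8 = 5)
  (1/5) = 1
Product of signs = 1

1


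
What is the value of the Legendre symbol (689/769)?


p = 769 is prime, so compute (689/769) with the reciprocity algorithm (Jacobi-symbol steps: pull out 2s via (2/n), flip via reciprocity, reduce):
  reciprocity: (689/769) -> +(769/689)
  reduce: (80/689)
  pull out 2: (2/689) = +1  (since 689 mod 8 = 1)
  pull out 2: (2/689) = +1  (since 689 mod 8 = 1)
  pull out 2: (2/689) = +1  (since 689 mod 8 = 1)
  pull out 2: (2/689) = +1  (since 689 mod 8 = 1)
  reciprocity: (5/689) -> +(689/5)
  reduce: (4/5)
  pull out 2: (2/5) = -1  (since 5 mod 8 = 5)
  pull out 2: (2/5) = -1  (since 5 mod 8 = 5)
  (1/5) = 1
Product of signs = 1
(689/769) = 1

1


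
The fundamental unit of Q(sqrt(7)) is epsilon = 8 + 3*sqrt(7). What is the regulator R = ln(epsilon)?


epsilon = 8 + 3*sqrt(7)
= 15.9373
R = ln(15.9373)
= 2.7687

2.7687


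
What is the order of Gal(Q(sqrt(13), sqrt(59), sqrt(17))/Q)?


The 3 square roots of distinct primes are multiplicatively independent over Q,
so [K:Q] = 2^3 and Gal(K/Q) is isomorphic to (Z/2Z)^3.
|Gal| = 2^3 = 8

8


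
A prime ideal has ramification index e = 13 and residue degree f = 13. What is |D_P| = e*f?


|D_P| = e * f
= 13 * 13
= 169

169


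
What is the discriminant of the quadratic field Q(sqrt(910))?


For K = Q(sqrt(d)) with d squarefree: disc(K) = d if d = 1 mod 4, and disc(K) = 4d if d = 2 or 3 mod 4.
Here d = 910, and d mod 4 = 2.
d = 2 mod 4, not 1 (O_K = Z[sqrt(d)]), so disc(K) = 4d = 4 * (910) = 3640

3640


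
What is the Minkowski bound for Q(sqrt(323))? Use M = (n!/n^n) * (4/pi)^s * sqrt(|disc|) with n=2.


d = 323, d mod 4 = 3, so disc(K) = 4d = 1292; |disc(K)| = 1292
Real quadratic field, so n = 2, s = r2 = 0, r1 = 2
M = (n!/n^n) * (4/pi)^s * sqrt(|disc(K)|) = (2!/2^2) * (4/pi)^0 * sqrt(1292)
= 0.5 * 1.000000 * 35.944402
= 17.9722

17.9722


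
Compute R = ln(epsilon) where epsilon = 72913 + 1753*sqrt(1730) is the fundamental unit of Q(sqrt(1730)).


epsilon = 72913 + 1753*sqrt(1730)
= 145826.0000
R = ln(145826.0000)
= 11.8902

11.8902


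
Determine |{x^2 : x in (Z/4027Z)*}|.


For prime p, the number of non-zero quadratic residues is (p-1)/2.
= (4027-1)/2
= 2013

2013


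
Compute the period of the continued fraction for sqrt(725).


Run the CF algorithm for sqrt(725).
a_0 = floor(sqrt(725)) = 26; set m_0=0, q_0=1.
Recurrence: m' = q*a - m,  q' = (d - m'^2)/q,  a' = floor((a_0 + m')/q').
  step 1: m=26, q=49, a=1
  step 2: m=23, q=4, a=12
  step 3: m=25, q=25, a=2
  step 4: m=25, q=4, a=12
  step 5: m=23, q=49, a=1
  step 6: m=26, q=1, a=52
a_6 = 2*a_0 = 52, so the period closes here.
sqrt(725) = [26; 1, 12, 2, 12, 1, 52]
Period length = 6

6


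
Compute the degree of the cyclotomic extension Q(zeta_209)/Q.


The degree equals Euler's totient phi(209).
209 = 11 * 19
phi(209) = 180

180


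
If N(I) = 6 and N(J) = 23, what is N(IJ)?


N(IJ) = N(I) * N(J)
= 6 * 23
= 138

138


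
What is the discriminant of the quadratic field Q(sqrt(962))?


For K = Q(sqrt(d)) with d squarefree: disc(K) = d if d = 1 mod 4, and disc(K) = 4d if d = 2 or 3 mod 4.
Here d = 962, and d mod 4 = 2.
d = 2 mod 4, not 1 (O_K = Z[sqrt(d)]), so disc(K) = 4d = 4 * (962) = 3848

3848


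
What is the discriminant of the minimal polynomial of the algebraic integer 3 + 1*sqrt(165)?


The element 3 + 1*sqrt(165) has minimal polynomial:
x^2 - 6*x - 156
Discriminant = (-6)^2 - 4*(-156)
= 36 + 624
= 660

660


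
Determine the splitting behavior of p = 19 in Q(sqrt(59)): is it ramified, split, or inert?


K = Q(sqrt(59)). Since d mod 4 = 3, disc(K) = 236.
Check p | disc: 236 mod 19 = 8.
p does not divide disc. Compute Legendre symbol (d/p):
2^((19-1)/2) mod 19 = -1
(d/p) = -1, so p is inert: (p) stays prime with e=1, f=2, g=1.
Therefore p is inert.

inert


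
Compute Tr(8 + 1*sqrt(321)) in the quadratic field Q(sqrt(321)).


Tr(a + b*sqrt(d)) = (a + b*sqrt(d)) + (a - b*sqrt(d)) = 2a
= 2 * (8)
= 16

16


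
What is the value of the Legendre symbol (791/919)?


p = 919 is prime, so compute (791/919) with the reciprocity algorithm (Jacobi-symbol steps: pull out 2s via (2/n), flip via reciprocity, reduce):
  reciprocity: (791/919) -> -(919/791)
  reduce: (128/791)
  pull out 2: (2/791) = +1  (since 791 mod 8 = 7)
  pull out 2: (2/791) = +1  (since 791 mod 8 = 7)
  pull out 2: (2/791) = +1  (since 791 mod 8 = 7)
  pull out 2: (2/791) = +1  (since 791 mod 8 = 7)
  pull out 2: (2/791) = +1  (since 791 mod 8 = 7)
  pull out 2: (2/791) = +1  (since 791 mod 8 = 7)
  pull out 2: (2/791) = +1  (since 791 mod 8 = 7)
  (1/791) = 1
Product of signs = -1
(791/919) = -1

-1


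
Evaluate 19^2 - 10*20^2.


x^2 - d*y^2
= 19^2 - 10*20^2
= 361 - 4000
= -3639

-3639


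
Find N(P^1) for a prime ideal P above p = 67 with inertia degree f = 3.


N(P^a) = p^(a*f)
= 67^(1*3)
= 67^3
= 300763

300763


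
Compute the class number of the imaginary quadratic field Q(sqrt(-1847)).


K = Q(sqrt(-1847)). d mod 4 = 1, so D = disc(K) = d = -1847
h(K) equals the number of primitive reduced positive-definite forms (a, b, c) = a*x^2 + b*x*y + c*y^2 with b^2 - 4ac = D,
where reduced means |b| <= a <= c, with b >= 0 whenever |b| = a or a = c, and primitive means gcd(a, b, c) = 1.
Reduced forces 3a^2 <= |D| = 1847, so 1 <= a <= 24; b must have the parity of D, and c = (b^2 - D)/(4a) must be an integer >= a.
Enumerate a = 1..24, b in [-a, a]:
  a=1: (1, 1, 462)  [1]
  a=2: (2, -1, 231), (2, 1, 231)  [2]
  a=3: (3, -1, 154), (3, 1, 154)  [2]
  a=4: (4, -3, 116), (4, 3, 116)  [2]
  a=5: none
  a=6: (6, -5, 78), (6, -1, 77), (6, 1, 77), (6, 5, 78)  [4]
  a=7: (7, -1, 66), (7, 1, 66)  [2]
  a=8: (8, -3, 58), (8, 3, 58)  [2]
  a=9: (9, -5, 52), (9, 5, 52)  [2]
  a=10: none
  a=11: (11, -1, 42), (11, 1, 42)  [2]
  a=12: (12, -11, 41), (12, -5, 39), (12, 5, 39), (12, 11, 41)  [4]
  a=13: (13, -5, 36), (13, 5, 36)  [2]
  a=14: (14, -13, 36), (14, -1, 33), (14, 1, 33), (14, 13, 36)  [4]
  a=15: none
  a=16: (16, -3, 29), (16, 3, 29)  [2]
  a=17: none
  a=18: (18, -13, 28), (18, -5, 26), (18, 5, 26), (18, 13, 28)  [4]
  a=19..20: none
  a=21: (21, -13, 24), (21, -1, 22), (21, 1, 22), (21, 13, 24)  [4]
  a=22: (22, -21, 26), (22, 21, 26)  [2]
  a=23: (23, -19, 24), (23, 19, 24)  [2]
  a=24: none
Total reduced forms: 1 + 2 + 2 + 2 + 4 + 2 + 2 + 2 + 2 + 4 + 2 + 4 + 2 + 4 + 4 + 2 + 2 = 43
h = 43

43


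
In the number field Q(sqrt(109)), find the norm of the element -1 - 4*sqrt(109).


N(a + b*sqrt(d)) = a^2 - d*b^2
= (-1)^2 - (109)*(-4)^2
= 1 - 1744
= -1743

-1743


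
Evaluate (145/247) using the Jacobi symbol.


Compute (145/247) via quadratic reciprocity:
  reciprocity: (145/247) -> +(247/145)
  reduce: (102/145)
  pull out 2: (2/145) = +1  (since 145 mod 8 = 1)
  reciprocity: (51/145) -> +(145/51)
  reduce: (43/51)
  reciprocity: (43/51) -> -(51/43)
  reduce: (8/43)
  pull out 2: (2/43) = -1  (since 43 mod 8 = 3)
  pull out 2: (2/43) = -1  (since 43 mod 8 = 3)
  pull out 2: (2/43) = -1  (since 43 mod 8 = 3)
  (1/43) = 1
Product of signs = 1

1


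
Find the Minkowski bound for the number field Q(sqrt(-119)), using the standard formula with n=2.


d = -119, d mod 4 = 1, so disc(K) = d = -119; |disc(K)| = 119
Imaginary quadratic field, so n = 2, s = r2 = 1, r1 = 0
M = (n!/n^n) * (4/pi)^s * sqrt(|disc(K)|) = (2!/2^2) * (4/pi)^1 * sqrt(119)
= 0.5 * 1.273240 * 10.908712
= 6.9447

6.9447


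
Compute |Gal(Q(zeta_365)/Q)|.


|Gal(Q(zeta_365)/Q)| = phi(365)
= 288

288


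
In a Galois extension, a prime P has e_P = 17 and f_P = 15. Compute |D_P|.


|D_P| = e * f
= 17 * 15
= 255

255


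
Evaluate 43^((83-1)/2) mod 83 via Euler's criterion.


p = 83 is prime and the exponent is (p-1)/2 = 41, so by Euler's criterion 43^41 = (43/83) = +1 or -1 mod 83.
Compute by square-and-multiply:
  41 = 32 + 8 + 1 (binary 101001)
  Repeated squaring mod 83: 43^1 = 43, 43^2 = 23, 43^4 = 31, 43^8 = 48, 43^16 = 63, 43^32 = 68
  43^41 = 43^32 * 43^8 * 43^1 = 68 * 48 * 43 mod 83
    68 * 48 = 3264 = 27 mod 83
    27 * 43 = 1161 = 82 mod 83
  43^41 = 82 mod 83
Result 82 = p - 1 = -1 mod 83: 43 is a quadratic non-residue mod 83. As a residue in [0, p-1] the value is 82.
43^41 mod 83 = 82

82


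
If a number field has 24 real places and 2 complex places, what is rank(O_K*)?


By Dirichlet's unit theorem:
rank = r1 + r2 - 1
= 24 + 2 - 1
= 25

25


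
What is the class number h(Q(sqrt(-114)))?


K = Q(sqrt(-114)). d mod 4 = 2, so D = disc(K) = 4d = -456
h(K) equals the number of primitive reduced positive-definite forms (a, b, c) = a*x^2 + b*x*y + c*y^2 with b^2 - 4ac = D,
where reduced means |b| <= a <= c, with b >= 0 whenever |b| = a or a = c, and primitive means gcd(a, b, c) = 1.
Reduced forces 3a^2 <= |D| = 456, so 1 <= a <= 12; b must have the parity of D, and c = (b^2 - D)/(4a) must be an integer >= a.
Enumerate a = 1..12, b in [-a, a]:
  a=1: (1, 0, 114)  [1]
  a=2: (2, 0, 57)  [1]
  a=3: (3, 0, 38)  [1]
  a=4: none
  a=5: (5, -2, 23), (5, 2, 23)  [2]
  a=6: (6, 0, 19)  [1]
  a=7..9: none
  a=10: (10, -8, 13), (10, 8, 13)  [2]
  a=11..12: none
Total reduced forms: 1 + 1 + 1 + 2 + 1 + 2 = 8
h = 8

8


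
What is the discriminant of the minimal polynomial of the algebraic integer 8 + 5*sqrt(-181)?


The element 8 + 5*sqrt(-181) has minimal polynomial:
x^2 - 16*x + 4589
Discriminant = (-16)^2 - 4*(4589)
= 256 - 18356
= -18100

-18100
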